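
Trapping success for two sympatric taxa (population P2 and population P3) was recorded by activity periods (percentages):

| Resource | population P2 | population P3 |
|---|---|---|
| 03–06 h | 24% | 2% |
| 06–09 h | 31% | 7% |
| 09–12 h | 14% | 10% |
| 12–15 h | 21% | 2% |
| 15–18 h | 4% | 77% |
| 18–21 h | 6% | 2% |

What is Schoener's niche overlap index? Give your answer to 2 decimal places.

0.27

Convert percentages to proportions (divide by 100).
Σ|p₁ᵢ − p₂ᵢ| = 0.22 + 0.24 + 0.04 + 0.19 + 0.73 + 0.04 = 1.46
D = 1 − ½ × 1.46 = 1 − 0.730 = 0.2700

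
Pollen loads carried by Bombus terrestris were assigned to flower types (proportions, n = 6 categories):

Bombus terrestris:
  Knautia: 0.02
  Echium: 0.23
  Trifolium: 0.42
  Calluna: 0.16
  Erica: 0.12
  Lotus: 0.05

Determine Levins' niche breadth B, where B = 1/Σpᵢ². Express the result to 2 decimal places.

Σpᵢ² = 0.02² + 0.23² + 0.42² + 0.16² + 0.12² + 0.05² = 0.0004 + 0.0529 + 0.1764 + 0.0256 + 0.0144 + 0.0025 = 0.2722
B = 1 / 0.2722 = 3.6738

3.67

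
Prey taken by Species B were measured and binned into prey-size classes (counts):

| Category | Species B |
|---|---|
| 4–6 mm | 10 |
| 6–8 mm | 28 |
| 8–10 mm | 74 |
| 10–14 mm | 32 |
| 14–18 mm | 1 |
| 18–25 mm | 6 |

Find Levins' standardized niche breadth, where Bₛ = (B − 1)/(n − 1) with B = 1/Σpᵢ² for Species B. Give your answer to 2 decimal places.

Proportions for Species B (n=151): 10/151=0.0662, 28/151=0.1854, 74/151=0.4901, 32/151=0.2119, 1/151=0.0066, 6/151=0.0397
Σpᵢ² = 0.0662² + 0.1854² + 0.4901² + 0.2119² + 0.0066² + 0.0397² = 0.004382 + 0.034373 + 0.240198 + 0.044902 + 0.000044 + 0.001576 = 0.325475
B = 1 / 0.325475 = 3.0724
Bₛ = (B − 1)/(n − 1) = (3.0724 − 1)/(6 − 1) = 2.0724/5 = 0.4145

0.41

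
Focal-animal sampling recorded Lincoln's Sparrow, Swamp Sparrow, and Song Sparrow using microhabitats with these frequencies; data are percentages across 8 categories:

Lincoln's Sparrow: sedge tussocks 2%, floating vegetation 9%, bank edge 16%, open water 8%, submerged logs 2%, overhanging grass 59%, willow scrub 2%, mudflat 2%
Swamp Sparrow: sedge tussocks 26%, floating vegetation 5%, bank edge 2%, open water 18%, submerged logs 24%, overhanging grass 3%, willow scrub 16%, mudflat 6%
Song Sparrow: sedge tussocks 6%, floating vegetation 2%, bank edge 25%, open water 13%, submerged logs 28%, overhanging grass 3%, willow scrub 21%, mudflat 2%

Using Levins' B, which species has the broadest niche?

Swamp Sparrow

Convert percentages to proportions (divide by 100).
Σp_Lincᵢ² = 0.02² + 0.09² + 0.16² + 0.08² + 0.02² + 0.59² + 0.02² + 0.02² = 0.0004 + 0.0081 + 0.0256 + 0.0064 + 0.0004 + 0.3481 + 0.0004 + 0.0004 = 0.3898
B_Linc = 1 / 0.3898 = 2.5654
Σp_Swamᵢ² = 0.26² + 0.05² + 0.02² + 0.18² + 0.24² + 0.03² + 0.16² + 0.06² = 0.0676 + 0.0025 + 0.0004 + 0.0324 + 0.0576 + 0.0009 + 0.0256 + 0.0036 = 0.1906
B_Swam = 1 / 0.1906 = 5.2466
Σp_Songᵢ² = 0.06² + 0.02² + 0.25² + 0.13² + 0.28² + 0.03² + 0.21² + 0.02² = 0.0036 + 0.0004 + 0.0625 + 0.0169 + 0.0784 + 0.0009 + 0.0441 + 0.0004 = 0.2072
B_Song = 1 / 0.2072 = 4.8263
Highest B → broadest niche (most generalist): Swamp Sparrow (B = 5.25).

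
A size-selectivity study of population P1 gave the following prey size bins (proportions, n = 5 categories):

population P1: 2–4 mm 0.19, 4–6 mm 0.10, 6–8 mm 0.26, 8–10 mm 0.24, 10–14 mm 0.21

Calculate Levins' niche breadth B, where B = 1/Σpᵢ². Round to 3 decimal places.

Σpᵢ² = 0.19² + 0.10² + 0.26² + 0.24² + 0.21² = 0.0361 + 0.0100 + 0.0676 + 0.0576 + 0.0441 = 0.2154
B = 1 / 0.2154 = 4.64253

4.643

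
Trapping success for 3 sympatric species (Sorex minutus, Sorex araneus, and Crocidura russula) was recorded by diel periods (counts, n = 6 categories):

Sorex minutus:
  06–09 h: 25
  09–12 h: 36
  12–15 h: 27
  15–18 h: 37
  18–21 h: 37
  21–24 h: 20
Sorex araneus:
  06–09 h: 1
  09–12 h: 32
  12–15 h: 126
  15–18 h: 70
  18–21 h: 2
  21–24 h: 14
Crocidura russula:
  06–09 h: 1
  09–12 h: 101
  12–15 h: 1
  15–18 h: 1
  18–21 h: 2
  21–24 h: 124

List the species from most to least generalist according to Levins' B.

Sorex minutus > Sorex araneus > Crocidura russula

Proportions for Sorex minutus (n=182): 25/182=0.1374, 36/182=0.1978, 27/182=0.1484, 37/182=0.2033, 37/182=0.2033, 20/182=0.1099
Proportions for Sorex araneus (n=245): 1/245=0.0041, 32/245=0.1306, 126/245=0.5143, 70/245=0.2857, 2/245=0.0082, 14/245=0.0571
Proportions for Crocidura russula (n=230): 1/230=0.0043, 101/230=0.4391, 1/230=0.0043, 1/230=0.0043, 2/230=0.0087, 124/230=0.5391
Σp_minuᵢ² = 0.1374² + 0.1978² + 0.1484² + 0.2033² + 0.2033² + 0.1099² = 0.018879 + 0.039125 + 0.022023 + 0.041331 + 0.041331 + 0.012078 = 0.174767
B_minu = 1 / 0.174767 = 5.7219
Σp_aranᵢ² = 0.0041² + 0.1306² + 0.5143² + 0.2857² + 0.0082² + 0.0571² = 0.000017 + 0.017056 + 0.264504 + 0.081624 + 0.000067 + 0.003260 = 0.366528
B_aran = 1 / 0.366528 = 2.7283
Σp_russᵢ² = 0.0043² + 0.4391² + 0.0043² + 0.0043² + 0.0087² + 0.5391² = 0.000018 + 0.192809 + 0.000018 + 0.000018 + 0.000076 + 0.290629 = 0.483568
B_russ = 1 / 0.483568 = 2.0680
Ranking by B (broadest → narrowest): Sorex minutus (5.72) > Sorex araneus (2.73) > Crocidura russula (2.07)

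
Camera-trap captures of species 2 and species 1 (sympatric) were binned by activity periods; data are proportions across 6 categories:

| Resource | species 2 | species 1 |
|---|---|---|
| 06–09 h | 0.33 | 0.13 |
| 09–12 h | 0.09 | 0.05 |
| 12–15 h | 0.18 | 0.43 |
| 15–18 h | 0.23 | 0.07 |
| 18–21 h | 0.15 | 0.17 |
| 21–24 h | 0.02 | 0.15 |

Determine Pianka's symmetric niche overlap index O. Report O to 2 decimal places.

0.70

Σ p₁ᵢp₂ᵢ = 0.0429 + 0.0045 + 0.0774 + 0.0161 + 0.0255 + 0.0030 = 0.1694
Σp_1ᵢ² = 0.33² + 0.09² + 0.18² + 0.23² + 0.15² + 0.02² = 0.1089 + 0.0081 + 0.0324 + 0.0529 + 0.0225 + 0.0004 = 0.2252
Σp_2ᵢ² = 0.13² + 0.05² + 0.43² + 0.07² + 0.17² + 0.15² = 0.0169 + 0.0025 + 0.1849 + 0.0049 + 0.0289 + 0.0225 = 0.2606
O = 0.1694 / √(0.2252 × 0.2606) = 0.1694 / 0.24225 = 0.6993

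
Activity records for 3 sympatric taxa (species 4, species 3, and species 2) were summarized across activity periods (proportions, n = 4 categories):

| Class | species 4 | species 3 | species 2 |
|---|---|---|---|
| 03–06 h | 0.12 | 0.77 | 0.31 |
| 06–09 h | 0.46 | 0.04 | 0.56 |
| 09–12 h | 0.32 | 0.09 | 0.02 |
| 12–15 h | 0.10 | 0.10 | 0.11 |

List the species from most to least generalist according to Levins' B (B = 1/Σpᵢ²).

Σp_4ᵢ² = 0.12² + 0.46² + 0.32² + 0.10² = 0.0144 + 0.2116 + 0.1024 + 0.0100 = 0.3384
B_4 = 1 / 0.3384 = 2.9551
Σp_3ᵢ² = 0.77² + 0.04² + 0.09² + 0.10² = 0.5929 + 0.0016 + 0.0081 + 0.0100 = 0.6126
B_3 = 1 / 0.6126 = 1.6324
Σp_2ᵢ² = 0.31² + 0.56² + 0.02² + 0.11² = 0.0961 + 0.3136 + 0.0004 + 0.0121 = 0.4222
B_2 = 1 / 0.4222 = 2.3685
Ranking by B (broadest → narrowest): species 4 (2.96) > species 2 (2.37) > species 3 (1.63)

species 4 > species 2 > species 3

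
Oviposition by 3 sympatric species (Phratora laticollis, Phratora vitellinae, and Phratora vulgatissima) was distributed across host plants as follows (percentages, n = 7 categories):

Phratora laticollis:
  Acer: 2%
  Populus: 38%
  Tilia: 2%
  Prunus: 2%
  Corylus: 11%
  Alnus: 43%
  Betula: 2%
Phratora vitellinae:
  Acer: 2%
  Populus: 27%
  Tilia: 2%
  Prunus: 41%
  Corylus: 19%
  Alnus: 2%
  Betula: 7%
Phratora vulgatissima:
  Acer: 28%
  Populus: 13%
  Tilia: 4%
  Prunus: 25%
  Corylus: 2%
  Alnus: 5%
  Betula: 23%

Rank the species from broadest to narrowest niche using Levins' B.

Phratora vulgatissima > Phratora vitellinae > Phratora laticollis

Convert percentages to proportions (divide by 100).
Σp_latiᵢ² = 0.02² + 0.38² + 0.02² + 0.02² + 0.11² + 0.43² + 0.02² = 0.0004 + 0.1444 + 0.0004 + 0.0004 + 0.0121 + 0.1849 + 0.0004 = 0.3430
B_lati = 1 / 0.3430 = 2.9155
Σp_viteᵢ² = 0.02² + 0.27² + 0.02² + 0.41² + 0.19² + 0.02² + 0.07² = 0.0004 + 0.0729 + 0.0004 + 0.1681 + 0.0361 + 0.0004 + 0.0049 = 0.2832
B_vite = 1 / 0.2832 = 3.5311
Σp_vulgᵢ² = 0.28² + 0.13² + 0.04² + 0.25² + 0.02² + 0.05² + 0.23² = 0.0784 + 0.0169 + 0.0016 + 0.0625 + 0.0004 + 0.0025 + 0.0529 = 0.2152
B_vulg = 1 / 0.2152 = 4.6468
Ranking by B (broadest → narrowest): Phratora vulgatissima (4.65) > Phratora vitellinae (3.53) > Phratora laticollis (2.92)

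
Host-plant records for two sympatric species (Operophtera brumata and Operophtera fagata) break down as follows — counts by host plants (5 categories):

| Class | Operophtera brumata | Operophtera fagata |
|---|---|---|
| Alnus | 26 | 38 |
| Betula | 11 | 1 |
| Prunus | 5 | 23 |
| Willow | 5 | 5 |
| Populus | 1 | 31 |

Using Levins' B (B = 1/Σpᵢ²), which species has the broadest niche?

Proportions for Operophtera brumata (n=48): 26/48=0.5417, 11/48=0.2292, 5/48=0.1042, 5/48=0.1042, 1/48=0.0208
Proportions for Operophtera fagata (n=98): 38/98=0.3878, 1/98=0.0102, 23/98=0.2347, 5/98=0.0510, 31/98=0.3163
Σp_brumᵢ² = 0.5417² + 0.2292² + 0.1042² + 0.1042² + 0.0208² = 0.293439 + 0.052533 + 0.010858 + 0.010858 + 0.000433 = 0.368121
B_brum = 1 / 0.368121 = 2.7165
Σp_fagaᵢ² = 0.3878² + 0.0102² + 0.2347² + 0.0510² + 0.3163² = 0.150389 + 0.000104 + 0.055084 + 0.002601 + 0.100046 = 0.308224
B_faga = 1 / 0.308224 = 3.2444
Highest B → broadest niche (most generalist): Operophtera fagata (B = 3.24).

Operophtera fagata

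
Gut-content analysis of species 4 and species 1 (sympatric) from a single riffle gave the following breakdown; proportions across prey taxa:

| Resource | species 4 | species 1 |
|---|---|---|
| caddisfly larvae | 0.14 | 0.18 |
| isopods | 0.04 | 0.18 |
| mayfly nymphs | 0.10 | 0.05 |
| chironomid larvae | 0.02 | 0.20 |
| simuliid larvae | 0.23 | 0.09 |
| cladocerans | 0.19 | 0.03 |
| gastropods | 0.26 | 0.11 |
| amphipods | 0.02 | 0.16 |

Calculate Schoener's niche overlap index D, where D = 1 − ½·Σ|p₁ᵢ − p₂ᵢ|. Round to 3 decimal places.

0.500

Σ|p₁ᵢ − p₂ᵢ| = 0.04 + 0.14 + 0.05 + 0.18 + 0.14 + 0.16 + 0.15 + 0.14 = 1.00
D = 1 − ½ × 1.00 = 1 − 0.500 = 0.50000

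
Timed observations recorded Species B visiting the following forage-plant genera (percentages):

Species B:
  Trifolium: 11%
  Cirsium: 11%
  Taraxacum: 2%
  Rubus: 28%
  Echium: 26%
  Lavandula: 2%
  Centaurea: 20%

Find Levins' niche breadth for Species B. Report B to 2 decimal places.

4.74

Convert percentages to proportions (divide by 100).
Σpᵢ² = 0.11² + 0.11² + 0.02² + 0.28² + 0.26² + 0.02² + 0.20² = 0.0121 + 0.0121 + 0.0004 + 0.0784 + 0.0676 + 0.0004 + 0.0400 = 0.2110
B = 1 / 0.2110 = 4.7393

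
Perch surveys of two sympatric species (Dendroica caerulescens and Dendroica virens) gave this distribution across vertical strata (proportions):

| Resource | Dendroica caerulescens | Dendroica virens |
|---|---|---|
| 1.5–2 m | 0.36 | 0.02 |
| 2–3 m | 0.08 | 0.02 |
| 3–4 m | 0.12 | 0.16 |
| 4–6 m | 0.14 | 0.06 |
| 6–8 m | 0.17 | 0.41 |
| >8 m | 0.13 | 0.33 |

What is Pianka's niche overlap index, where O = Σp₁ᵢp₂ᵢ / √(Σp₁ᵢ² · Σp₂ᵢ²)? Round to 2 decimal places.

Σ p₁ᵢp₂ᵢ = 0.0072 + 0.0016 + 0.0192 + 0.0084 + 0.0697 + 0.0429 = 0.1490
Σp_1ᵢ² = 0.36² + 0.08² + 0.12² + 0.14² + 0.17² + 0.13² = 0.1296 + 0.0064 + 0.0144 + 0.0196 + 0.0289 + 0.0169 = 0.2158
Σp_2ᵢ² = 0.02² + 0.02² + 0.16² + 0.06² + 0.41² + 0.33² = 0.0004 + 0.0004 + 0.0256 + 0.0036 + 0.1681 + 0.1089 = 0.3070
O = 0.1490 / √(0.2158 × 0.3070) = 0.1490 / 0.25739 = 0.5789

0.58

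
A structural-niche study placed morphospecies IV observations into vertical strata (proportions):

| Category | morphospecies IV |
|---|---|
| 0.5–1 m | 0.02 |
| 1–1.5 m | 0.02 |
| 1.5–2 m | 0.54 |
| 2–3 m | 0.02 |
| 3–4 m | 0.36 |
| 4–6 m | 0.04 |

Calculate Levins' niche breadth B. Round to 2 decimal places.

2.36

Σpᵢ² = 0.02² + 0.02² + 0.54² + 0.02² + 0.36² + 0.04² = 0.0004 + 0.0004 + 0.2916 + 0.0004 + 0.1296 + 0.0016 = 0.4240
B = 1 / 0.4240 = 2.3585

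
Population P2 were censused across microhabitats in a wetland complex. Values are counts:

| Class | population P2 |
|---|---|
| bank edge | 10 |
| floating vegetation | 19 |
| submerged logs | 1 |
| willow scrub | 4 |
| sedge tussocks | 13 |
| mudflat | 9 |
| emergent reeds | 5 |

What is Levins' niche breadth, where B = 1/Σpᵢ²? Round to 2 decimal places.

Proportions for population P2 (n=61): 10/61=0.1639, 19/61=0.3115, 1/61=0.0164, 4/61=0.0656, 13/61=0.2131, 9/61=0.1475, 5/61=0.0820
Σpᵢ² = 0.1639² + 0.3115² + 0.0164² + 0.0656² + 0.2131² + 0.1475² + 0.0820² = 0.026863 + 0.097032 + 0.000269 + 0.004303 + 0.045412 + 0.021756 + 0.006724 = 0.202359
B = 1 / 0.202359 = 4.9417

4.94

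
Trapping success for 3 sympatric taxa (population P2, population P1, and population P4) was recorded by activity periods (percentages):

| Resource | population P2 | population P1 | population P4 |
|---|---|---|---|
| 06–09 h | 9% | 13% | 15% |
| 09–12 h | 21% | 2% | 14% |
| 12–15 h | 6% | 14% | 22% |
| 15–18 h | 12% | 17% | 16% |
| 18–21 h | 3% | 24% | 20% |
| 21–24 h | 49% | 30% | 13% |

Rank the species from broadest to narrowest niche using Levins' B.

Convert percentages to proportions (divide by 100).
Σp_P2ᵢ² = 0.09² + 0.21² + 0.06² + 0.12² + 0.03² + 0.49² = 0.0081 + 0.0441 + 0.0036 + 0.0144 + 0.0009 + 0.2401 = 0.3112
B_P2 = 1 / 0.3112 = 3.2134
Σp_P1ᵢ² = 0.13² + 0.02² + 0.14² + 0.17² + 0.24² + 0.30² = 0.0169 + 0.0004 + 0.0196 + 0.0289 + 0.0576 + 0.0900 = 0.2134
B_P1 = 1 / 0.2134 = 4.6860
Σp_P4ᵢ² = 0.15² + 0.14² + 0.22² + 0.16² + 0.20² + 0.13² = 0.0225 + 0.0196 + 0.0484 + 0.0256 + 0.0400 + 0.0169 = 0.1730
B_P4 = 1 / 0.1730 = 5.7803
Ranking by B (broadest → narrowest): population P4 (5.78) > population P1 (4.69) > population P2 (3.21)

population P4 > population P1 > population P2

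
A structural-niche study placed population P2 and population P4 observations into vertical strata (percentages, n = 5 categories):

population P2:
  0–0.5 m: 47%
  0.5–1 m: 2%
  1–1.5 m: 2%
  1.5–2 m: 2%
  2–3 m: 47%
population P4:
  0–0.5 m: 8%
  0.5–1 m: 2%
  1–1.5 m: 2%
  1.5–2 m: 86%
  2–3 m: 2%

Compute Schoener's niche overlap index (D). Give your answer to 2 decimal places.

Convert percentages to proportions (divide by 100).
Σ|p₁ᵢ − p₂ᵢ| = 0.39 + 0.00 + 0.00 + 0.84 + 0.45 = 1.68
D = 1 − ½ × 1.68 = 1 − 0.840 = 0.1600

0.16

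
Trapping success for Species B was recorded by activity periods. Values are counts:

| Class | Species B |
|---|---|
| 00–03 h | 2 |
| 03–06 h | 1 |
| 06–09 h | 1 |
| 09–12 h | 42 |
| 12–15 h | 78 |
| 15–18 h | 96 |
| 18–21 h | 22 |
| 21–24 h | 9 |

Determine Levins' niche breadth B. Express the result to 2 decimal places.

3.57

Proportions for Species B (n=251): 2/251=0.0080, 1/251=0.0040, 1/251=0.0040, 42/251=0.1673, 78/251=0.3108, 96/251=0.3825, 22/251=0.0876, 9/251=0.0359
Σpᵢ² = 0.0080² + 0.0040² + 0.0040² + 0.1673² + 0.3108² + 0.3825² + 0.0876² + 0.0359² = 0.000064 + 0.000016 + 0.000016 + 0.027989 + 0.096597 + 0.146306 + 0.007674 + 0.001289 = 0.279951
B = 1 / 0.279951 = 3.5721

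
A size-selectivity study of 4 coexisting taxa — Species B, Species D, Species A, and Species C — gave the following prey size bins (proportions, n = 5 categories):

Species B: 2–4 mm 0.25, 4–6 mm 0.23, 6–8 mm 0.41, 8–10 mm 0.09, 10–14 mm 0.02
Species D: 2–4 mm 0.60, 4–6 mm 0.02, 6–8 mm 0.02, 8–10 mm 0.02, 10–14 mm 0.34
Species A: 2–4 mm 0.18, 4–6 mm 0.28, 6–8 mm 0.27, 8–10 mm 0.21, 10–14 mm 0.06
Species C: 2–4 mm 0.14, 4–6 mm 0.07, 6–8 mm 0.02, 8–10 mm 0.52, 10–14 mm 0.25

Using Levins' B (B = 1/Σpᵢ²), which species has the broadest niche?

Species A

Σp_Bᵢ² = 0.25² + 0.23² + 0.41² + 0.09² + 0.02² = 0.0625 + 0.0529 + 0.1681 + 0.0081 + 0.0004 = 0.2920
B_B = 1 / 0.2920 = 3.4247
Σp_Dᵢ² = 0.60² + 0.02² + 0.02² + 0.02² + 0.34² = 0.3600 + 0.0004 + 0.0004 + 0.0004 + 0.1156 = 0.4768
B_D = 1 / 0.4768 = 2.0973
Σp_Aᵢ² = 0.18² + 0.28² + 0.27² + 0.21² + 0.06² = 0.0324 + 0.0784 + 0.0729 + 0.0441 + 0.0036 = 0.2314
B_A = 1 / 0.2314 = 4.3215
Σp_Cᵢ² = 0.14² + 0.07² + 0.02² + 0.52² + 0.25² = 0.0196 + 0.0049 + 0.0004 + 0.2704 + 0.0625 = 0.3578
B_C = 1 / 0.3578 = 2.7949
Highest B → broadest niche (most generalist): Species A (B = 4.32).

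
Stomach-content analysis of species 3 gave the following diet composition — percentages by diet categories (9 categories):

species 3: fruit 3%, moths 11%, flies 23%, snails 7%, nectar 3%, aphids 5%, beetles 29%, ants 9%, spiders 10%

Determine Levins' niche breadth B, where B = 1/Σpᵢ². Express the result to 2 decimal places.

5.67

Convert percentages to proportions (divide by 100).
Σpᵢ² = 0.03² + 0.11² + 0.23² + 0.07² + 0.03² + 0.05² + 0.29² + 0.09² + 0.10² = 0.0009 + 0.0121 + 0.0529 + 0.0049 + 0.0009 + 0.0025 + 0.0841 + 0.0081 + 0.0100 = 0.1764
B = 1 / 0.1764 = 5.6689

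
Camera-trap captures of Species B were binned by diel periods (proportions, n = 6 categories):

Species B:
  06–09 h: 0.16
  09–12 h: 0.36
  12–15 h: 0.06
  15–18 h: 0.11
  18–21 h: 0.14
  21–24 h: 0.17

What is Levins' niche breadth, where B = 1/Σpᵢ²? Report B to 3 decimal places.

Σpᵢ² = 0.16² + 0.36² + 0.06² + 0.11² + 0.14² + 0.17² = 0.0256 + 0.1296 + 0.0036 + 0.0121 + 0.0196 + 0.0289 = 0.2194
B = 1 / 0.2194 = 4.55789

4.558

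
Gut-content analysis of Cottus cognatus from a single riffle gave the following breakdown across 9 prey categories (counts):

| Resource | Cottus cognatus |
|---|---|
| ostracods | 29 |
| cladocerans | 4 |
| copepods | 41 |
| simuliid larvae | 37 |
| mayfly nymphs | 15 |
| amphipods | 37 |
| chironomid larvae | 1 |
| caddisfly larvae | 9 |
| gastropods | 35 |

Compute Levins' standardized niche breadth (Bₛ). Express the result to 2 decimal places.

Proportions for Cottus cognatus (n=208): 29/208=0.1394, 4/208=0.0192, 41/208=0.1971, 37/208=0.1779, 15/208=0.0721, 37/208=0.1779, 1/208=0.0048, 9/208=0.0433, 35/208=0.1683
Σpᵢ² = 0.1394² + 0.0192² + 0.1971² + 0.1779² + 0.0721² + 0.1779² + 0.0048² + 0.0433² + 0.1683² = 0.019432 + 0.000369 + 0.038848 + 0.031648 + 0.005198 + 0.031648 + 0.000023 + 0.001875 + 0.028325 = 0.157366
B = 1 / 0.157366 = 6.3546
Bₛ = (B − 1)/(n − 1) = (6.3546 − 1)/(9 − 1) = 5.3546/8 = 0.6693

0.67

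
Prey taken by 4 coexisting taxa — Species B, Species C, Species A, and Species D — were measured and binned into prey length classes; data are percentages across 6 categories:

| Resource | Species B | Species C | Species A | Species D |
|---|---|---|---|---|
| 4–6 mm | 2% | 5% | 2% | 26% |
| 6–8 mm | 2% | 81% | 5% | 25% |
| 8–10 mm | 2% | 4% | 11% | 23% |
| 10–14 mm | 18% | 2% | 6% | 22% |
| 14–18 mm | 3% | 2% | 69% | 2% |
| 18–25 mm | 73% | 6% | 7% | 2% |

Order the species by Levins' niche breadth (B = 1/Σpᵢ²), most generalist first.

Species D > Species A > Species B > Species C

Convert percentages to proportions (divide by 100).
Σp_Bᵢ² = 0.02² + 0.02² + 0.02² + 0.18² + 0.03² + 0.73² = 0.0004 + 0.0004 + 0.0004 + 0.0324 + 0.0009 + 0.5329 = 0.5674
B_B = 1 / 0.5674 = 1.7624
Σp_Cᵢ² = 0.05² + 0.81² + 0.04² + 0.02² + 0.02² + 0.06² = 0.0025 + 0.6561 + 0.0016 + 0.0004 + 0.0004 + 0.0036 = 0.6646
B_C = 1 / 0.6646 = 1.5047
Σp_Aᵢ² = 0.02² + 0.05² + 0.11² + 0.06² + 0.69² + 0.07² = 0.0004 + 0.0025 + 0.0121 + 0.0036 + 0.4761 + 0.0049 = 0.4996
B_A = 1 / 0.4996 = 2.0016
Σp_Dᵢ² = 0.26² + 0.25² + 0.23² + 0.22² + 0.02² + 0.02² = 0.0676 + 0.0625 + 0.0529 + 0.0484 + 0.0004 + 0.0004 = 0.2322
B_D = 1 / 0.2322 = 4.3066
Ranking by B (broadest → narrowest): Species D (4.31) > Species A (2.00) > Species B (1.76) > Species C (1.50)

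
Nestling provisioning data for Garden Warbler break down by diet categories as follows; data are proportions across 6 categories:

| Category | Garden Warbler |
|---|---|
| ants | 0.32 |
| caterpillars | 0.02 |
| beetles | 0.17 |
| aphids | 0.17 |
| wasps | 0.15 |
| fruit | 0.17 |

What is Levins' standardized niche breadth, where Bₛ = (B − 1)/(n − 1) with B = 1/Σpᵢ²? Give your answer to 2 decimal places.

0.74

Σpᵢ² = 0.32² + 0.02² + 0.17² + 0.17² + 0.15² + 0.17² = 0.1024 + 0.0004 + 0.0289 + 0.0289 + 0.0225 + 0.0289 = 0.2120
B = 1 / 0.2120 = 4.7170
Bₛ = (B − 1)/(n − 1) = (4.7170 − 1)/(6 − 1) = 3.7170/5 = 0.7434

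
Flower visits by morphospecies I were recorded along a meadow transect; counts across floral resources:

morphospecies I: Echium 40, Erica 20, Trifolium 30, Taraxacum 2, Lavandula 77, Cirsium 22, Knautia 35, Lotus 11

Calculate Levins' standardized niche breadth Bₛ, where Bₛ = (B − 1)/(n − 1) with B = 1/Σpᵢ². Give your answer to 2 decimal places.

0.61

Proportions for morphospecies I (n=237): 40/237=0.1688, 20/237=0.0844, 30/237=0.1266, 2/237=0.0084, 77/237=0.3249, 22/237=0.0928, 35/237=0.1477, 11/237=0.0464
Σpᵢ² = 0.1688² + 0.0844² + 0.1266² + 0.0084² + 0.3249² + 0.0928² + 0.1477² + 0.0464² = 0.028493 + 0.007123 + 0.016028 + 0.000071 + 0.105560 + 0.008612 + 0.021815 + 0.002153 = 0.189855
B = 1 / 0.189855 = 5.2672
Bₛ = (B − 1)/(n − 1) = (5.2672 − 1)/(8 − 1) = 4.2672/7 = 0.6096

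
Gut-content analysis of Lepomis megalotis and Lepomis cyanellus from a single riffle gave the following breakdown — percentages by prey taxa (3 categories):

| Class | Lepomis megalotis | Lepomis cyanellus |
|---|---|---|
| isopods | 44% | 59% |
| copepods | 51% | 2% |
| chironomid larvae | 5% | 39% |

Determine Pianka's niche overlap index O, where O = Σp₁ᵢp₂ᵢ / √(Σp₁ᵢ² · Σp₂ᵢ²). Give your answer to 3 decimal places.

0.605

Convert percentages to proportions (divide by 100).
Σ p₁ᵢp₂ᵢ = 0.2596 + 0.0102 + 0.0195 = 0.2893
Σp_1ᵢ² = 0.44² + 0.51² + 0.05² = 0.1936 + 0.2601 + 0.0025 = 0.4562
Σp_2ᵢ² = 0.59² + 0.02² + 0.39² = 0.3481 + 0.0004 + 0.1521 = 0.5006
O = 0.2893 / √(0.4562 × 0.5006) = 0.2893 / 0.477885 = 0.60538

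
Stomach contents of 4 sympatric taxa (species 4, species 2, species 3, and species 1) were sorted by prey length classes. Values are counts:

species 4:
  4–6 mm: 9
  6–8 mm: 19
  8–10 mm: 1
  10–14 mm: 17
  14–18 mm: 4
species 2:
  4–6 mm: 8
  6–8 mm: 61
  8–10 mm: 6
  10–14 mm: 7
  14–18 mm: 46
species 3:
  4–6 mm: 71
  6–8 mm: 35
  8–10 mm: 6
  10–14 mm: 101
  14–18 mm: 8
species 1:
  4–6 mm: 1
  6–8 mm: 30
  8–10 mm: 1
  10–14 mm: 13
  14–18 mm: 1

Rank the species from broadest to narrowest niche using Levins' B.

Proportions for species 4 (n=50): 9/50=0.1800, 19/50=0.3800, 1/50=0.0200, 17/50=0.3400, 4/50=0.0800
Proportions for species 2 (n=128): 8/128=0.0625, 61/128=0.4766, 6/128=0.0469, 7/128=0.0547, 46/128=0.3594
Proportions for species 3 (n=221): 71/221=0.3213, 35/221=0.1584, 6/221=0.0271, 101/221=0.4570, 8/221=0.0362
Proportions for species 1 (n=46): 1/46=0.0217, 30/46=0.6522, 1/46=0.0217, 13/46=0.2826, 1/46=0.0217
Σp_4ᵢ² = 0.1800² + 0.3800² + 0.0200² + 0.3400² + 0.0800² = 0.032400 + 0.144400 + 0.000400 + 0.115600 + 0.006400 = 0.299200
B_4 = 1 / 0.299200 = 3.3422
Σp_2ᵢ² = 0.0625² + 0.4766² + 0.0469² + 0.0547² + 0.3594² = 0.003906 + 0.227148 + 0.002200 + 0.002992 + 0.129168 = 0.365414
B_2 = 1 / 0.365414 = 2.7366
Σp_3ᵢ² = 0.3213² + 0.1584² + 0.0271² + 0.4570² + 0.0362² = 0.103234 + 0.025091 + 0.000734 + 0.208849 + 0.001310 = 0.339218
B_3 = 1 / 0.339218 = 2.9480
Σp_1ᵢ² = 0.0217² + 0.6522² + 0.0217² + 0.2826² + 0.0217² = 0.000471 + 0.425365 + 0.000471 + 0.079863 + 0.000471 = 0.506641
B_1 = 1 / 0.506641 = 1.9738
Ranking by B (broadest → narrowest): species 4 (3.34) > species 3 (2.95) > species 2 (2.74) > species 1 (1.97)

species 4 > species 3 > species 2 > species 1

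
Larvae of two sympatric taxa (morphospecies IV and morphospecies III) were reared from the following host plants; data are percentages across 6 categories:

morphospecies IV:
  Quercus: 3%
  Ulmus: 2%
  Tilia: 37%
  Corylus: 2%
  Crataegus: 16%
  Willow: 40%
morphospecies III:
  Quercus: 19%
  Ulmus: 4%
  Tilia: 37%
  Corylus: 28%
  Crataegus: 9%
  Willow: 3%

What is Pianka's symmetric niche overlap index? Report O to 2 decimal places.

0.60

Convert percentages to proportions (divide by 100).
Σ p₁ᵢp₂ᵢ = 0.0057 + 0.0008 + 0.1369 + 0.0056 + 0.0144 + 0.0120 = 0.1754
Σp_1ᵢ² = 0.03² + 0.02² + 0.37² + 0.02² + 0.16² + 0.40² = 0.0009 + 0.0004 + 0.1369 + 0.0004 + 0.0256 + 0.1600 = 0.3242
Σp_2ᵢ² = 0.19² + 0.04² + 0.37² + 0.28² + 0.09² + 0.03² = 0.0361 + 0.0016 + 0.1369 + 0.0784 + 0.0081 + 0.0009 = 0.2620
O = 0.1754 / √(0.3242 × 0.2620) = 0.1754 / 0.29145 = 0.6018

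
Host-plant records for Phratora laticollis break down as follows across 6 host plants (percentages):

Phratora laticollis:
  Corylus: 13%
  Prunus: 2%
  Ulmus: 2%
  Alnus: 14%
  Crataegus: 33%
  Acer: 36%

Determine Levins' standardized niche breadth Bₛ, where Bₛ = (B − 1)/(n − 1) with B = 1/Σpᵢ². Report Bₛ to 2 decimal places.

0.53

Convert percentages to proportions (divide by 100).
Σpᵢ² = 0.13² + 0.02² + 0.02² + 0.14² + 0.33² + 0.36² = 0.0169 + 0.0004 + 0.0004 + 0.0196 + 0.1089 + 0.1296 = 0.2758
B = 1 / 0.2758 = 3.6258
Bₛ = (B − 1)/(n − 1) = (3.6258 − 1)/(6 − 1) = 2.6258/5 = 0.5252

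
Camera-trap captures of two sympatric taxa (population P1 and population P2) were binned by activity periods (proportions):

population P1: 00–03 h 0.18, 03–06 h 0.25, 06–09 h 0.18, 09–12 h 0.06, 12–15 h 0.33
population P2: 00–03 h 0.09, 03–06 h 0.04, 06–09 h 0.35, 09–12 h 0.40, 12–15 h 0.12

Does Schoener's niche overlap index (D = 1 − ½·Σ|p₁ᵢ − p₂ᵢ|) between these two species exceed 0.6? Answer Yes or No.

No

Σ|p₁ᵢ − p₂ᵢ| = 0.09 + 0.21 + 0.17 + 0.34 + 0.21 = 1.02
D = 1 − ½ × 1.02 = 1 − 0.510 = 0.4900
D = 0.4900 < 0.6 → No.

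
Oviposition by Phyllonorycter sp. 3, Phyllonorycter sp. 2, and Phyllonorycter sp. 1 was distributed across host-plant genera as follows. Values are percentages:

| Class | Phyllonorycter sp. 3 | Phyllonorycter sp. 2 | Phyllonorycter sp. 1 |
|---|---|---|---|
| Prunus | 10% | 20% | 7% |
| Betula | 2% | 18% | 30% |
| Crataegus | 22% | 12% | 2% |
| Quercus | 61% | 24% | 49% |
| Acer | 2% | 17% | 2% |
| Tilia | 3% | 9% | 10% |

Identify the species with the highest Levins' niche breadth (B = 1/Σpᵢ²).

Convert percentages to proportions (divide by 100).
Σp_3ᵢ² = 0.10² + 0.02² + 0.22² + 0.61² + 0.02² + 0.03² = 0.0100 + 0.0004 + 0.0484 + 0.3721 + 0.0004 + 0.0009 = 0.4322
B_3 = 1 / 0.4322 = 2.3137
Σp_2ᵢ² = 0.20² + 0.18² + 0.12² + 0.24² + 0.17² + 0.09² = 0.0400 + 0.0324 + 0.0144 + 0.0576 + 0.0289 + 0.0081 = 0.1814
B_2 = 1 / 0.1814 = 5.5127
Σp_1ᵢ² = 0.07² + 0.30² + 0.02² + 0.49² + 0.02² + 0.10² = 0.0049 + 0.0900 + 0.0004 + 0.2401 + 0.0004 + 0.0100 = 0.3458
B_1 = 1 / 0.3458 = 2.8918
Highest B → broadest niche (most generalist): Phyllonorycter sp. 2 (B = 5.51).

Phyllonorycter sp. 2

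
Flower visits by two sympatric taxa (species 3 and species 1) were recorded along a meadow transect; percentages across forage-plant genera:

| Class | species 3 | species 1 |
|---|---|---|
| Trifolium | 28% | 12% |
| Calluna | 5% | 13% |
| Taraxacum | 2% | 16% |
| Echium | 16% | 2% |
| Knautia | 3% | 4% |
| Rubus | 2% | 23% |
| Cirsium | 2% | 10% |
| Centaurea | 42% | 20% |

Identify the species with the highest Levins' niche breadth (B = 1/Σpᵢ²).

Convert percentages to proportions (divide by 100).
Σp_3ᵢ² = 0.28² + 0.05² + 0.02² + 0.16² + 0.03² + 0.02² + 0.02² + 0.42² = 0.0784 + 0.0025 + 0.0004 + 0.0256 + 0.0009 + 0.0004 + 0.0004 + 0.1764 = 0.2850
B_3 = 1 / 0.2850 = 3.5088
Σp_1ᵢ² = 0.12² + 0.13² + 0.16² + 0.02² + 0.04² + 0.23² + 0.10² + 0.20² = 0.0144 + 0.0169 + 0.0256 + 0.0004 + 0.0016 + 0.0529 + 0.0100 + 0.0400 = 0.1618
B_1 = 1 / 0.1618 = 6.1805
Highest B → broadest niche (most generalist): species 1 (B = 6.18).

species 1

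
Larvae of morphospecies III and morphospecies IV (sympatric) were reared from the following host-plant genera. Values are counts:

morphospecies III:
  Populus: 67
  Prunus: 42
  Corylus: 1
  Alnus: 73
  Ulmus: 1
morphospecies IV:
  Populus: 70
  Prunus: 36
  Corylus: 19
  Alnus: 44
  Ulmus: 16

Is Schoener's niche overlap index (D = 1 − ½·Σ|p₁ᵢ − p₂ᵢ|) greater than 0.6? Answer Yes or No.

Proportions for morphospecies III (n=184): 67/184=0.3641, 42/184=0.2283, 1/184=0.0054, 73/184=0.3967, 1/184=0.0054
Proportions for morphospecies IV (n=185): 70/185=0.3784, 36/185=0.1946, 19/185=0.1027, 44/185=0.2378, 16/185=0.0865
Σ|p₁ᵢ − p₂ᵢ| = 0.0143 + 0.0337 + 0.0973 + 0.1589 + 0.0811 = 0.3853
D = 1 − ½ × 0.3853 = 1 − 0.19265 = 0.80735
D = 0.80735 > 0.6 → Yes.

Yes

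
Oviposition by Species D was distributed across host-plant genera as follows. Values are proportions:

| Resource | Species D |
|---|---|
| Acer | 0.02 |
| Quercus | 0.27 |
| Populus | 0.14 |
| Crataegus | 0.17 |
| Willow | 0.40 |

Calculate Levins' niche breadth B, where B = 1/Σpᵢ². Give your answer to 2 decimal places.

Σpᵢ² = 0.02² + 0.27² + 0.14² + 0.17² + 0.40² = 0.0004 + 0.0729 + 0.0196 + 0.0289 + 0.1600 = 0.2818
B = 1 / 0.2818 = 3.5486

3.55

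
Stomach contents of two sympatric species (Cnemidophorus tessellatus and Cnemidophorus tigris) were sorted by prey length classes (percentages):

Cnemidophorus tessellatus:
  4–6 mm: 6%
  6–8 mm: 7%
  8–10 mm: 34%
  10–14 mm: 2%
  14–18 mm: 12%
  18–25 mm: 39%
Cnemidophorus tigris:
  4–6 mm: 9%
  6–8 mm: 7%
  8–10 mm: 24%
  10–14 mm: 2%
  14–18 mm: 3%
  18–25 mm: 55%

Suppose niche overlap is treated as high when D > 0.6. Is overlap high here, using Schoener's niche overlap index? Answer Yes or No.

Yes

Convert percentages to proportions (divide by 100).
Σ|p₁ᵢ − p₂ᵢ| = 0.03 + 0.00 + 0.10 + 0.00 + 0.09 + 0.16 = 0.38
D = 1 − ½ × 0.38 = 1 − 0.190 = 0.8100
D = 0.8100 > 0.6 → Yes.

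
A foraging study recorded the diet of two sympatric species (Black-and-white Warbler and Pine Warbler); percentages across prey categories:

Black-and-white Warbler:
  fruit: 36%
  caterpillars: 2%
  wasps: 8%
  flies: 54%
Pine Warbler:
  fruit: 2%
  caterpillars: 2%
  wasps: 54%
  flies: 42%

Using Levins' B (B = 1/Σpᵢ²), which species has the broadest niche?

Convert percentages to proportions (divide by 100).
Σp_Blacᵢ² = 0.36² + 0.02² + 0.08² + 0.54² = 0.1296 + 0.0004 + 0.0064 + 0.2916 = 0.4280
B_Blac = 1 / 0.4280 = 2.3364
Σp_Pineᵢ² = 0.02² + 0.02² + 0.54² + 0.42² = 0.0004 + 0.0004 + 0.2916 + 0.1764 = 0.4688
B_Pine = 1 / 0.4688 = 2.1331
Highest B → broadest niche (most generalist): Black-and-white Warbler (B = 2.34).

Black-and-white Warbler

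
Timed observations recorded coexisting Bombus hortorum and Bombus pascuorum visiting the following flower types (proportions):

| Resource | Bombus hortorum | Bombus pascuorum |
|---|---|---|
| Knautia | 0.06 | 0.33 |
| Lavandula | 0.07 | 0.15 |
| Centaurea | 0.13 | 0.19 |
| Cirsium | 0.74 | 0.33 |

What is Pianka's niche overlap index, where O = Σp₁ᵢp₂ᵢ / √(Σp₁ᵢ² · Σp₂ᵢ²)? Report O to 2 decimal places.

0.75

Σ p₁ᵢp₂ᵢ = 0.0198 + 0.0105 + 0.0247 + 0.2442 = 0.2992
Σp_1ᵢ² = 0.06² + 0.07² + 0.13² + 0.74² = 0.0036 + 0.0049 + 0.0169 + 0.5476 = 0.5730
Σp_2ᵢ² = 0.33² + 0.15² + 0.19² + 0.33² = 0.1089 + 0.0225 + 0.0361 + 0.1089 = 0.2764
O = 0.2992 / √(0.5730 × 0.2764) = 0.2992 / 0.39797 = 0.7518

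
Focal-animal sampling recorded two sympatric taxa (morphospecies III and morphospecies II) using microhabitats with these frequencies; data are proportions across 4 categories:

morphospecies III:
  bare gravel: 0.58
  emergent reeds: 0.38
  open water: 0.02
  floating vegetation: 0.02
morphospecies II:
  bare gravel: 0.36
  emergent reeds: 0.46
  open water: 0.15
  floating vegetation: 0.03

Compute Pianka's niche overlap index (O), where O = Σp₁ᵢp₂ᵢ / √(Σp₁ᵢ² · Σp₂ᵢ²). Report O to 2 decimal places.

Σ p₁ᵢp₂ᵢ = 0.2088 + 0.1748 + 0.0030 + 0.0006 = 0.3872
Σp_1ᵢ² = 0.58² + 0.38² + 0.02² + 0.02² = 0.3364 + 0.1444 + 0.0004 + 0.0004 = 0.4816
Σp_2ᵢ² = 0.36² + 0.46² + 0.15² + 0.03² = 0.1296 + 0.2116 + 0.0225 + 0.0009 = 0.3646
O = 0.3872 / √(0.4816 × 0.3646) = 0.3872 / 0.41904 = 0.9240

0.92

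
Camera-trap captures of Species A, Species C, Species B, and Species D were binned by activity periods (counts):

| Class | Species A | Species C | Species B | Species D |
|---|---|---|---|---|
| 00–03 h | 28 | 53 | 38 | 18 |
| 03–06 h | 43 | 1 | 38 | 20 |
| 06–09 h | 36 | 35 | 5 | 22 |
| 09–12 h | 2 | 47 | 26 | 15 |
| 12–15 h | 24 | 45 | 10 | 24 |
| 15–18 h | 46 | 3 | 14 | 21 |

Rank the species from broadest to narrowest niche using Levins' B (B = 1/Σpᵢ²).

Species D > Species A > Species B > Species C

Proportions for Species A (n=179): 28/179=0.1564, 43/179=0.2402, 36/179=0.2011, 2/179=0.0112, 24/179=0.1341, 46/179=0.2570
Proportions for Species C (n=184): 53/184=0.2880, 1/184=0.0054, 35/184=0.1902, 47/184=0.2554, 45/184=0.2446, 3/184=0.0163
Proportions for Species B (n=131): 38/131=0.2901, 38/131=0.2901, 5/131=0.0382, 26/131=0.1985, 10/131=0.0763, 14/131=0.1069
Proportions for Species D (n=120): 18/120=0.1500, 20/120=0.1667, 22/120=0.1833, 15/120=0.1250, 24/120=0.2000, 21/120=0.1750
Σp_Aᵢ² = 0.1564² + 0.2402² + 0.2011² + 0.0112² + 0.1341² + 0.2570² = 0.024461 + 0.057696 + 0.040441 + 0.000125 + 0.017983 + 0.066049 = 0.206755
B_A = 1 / 0.206755 = 4.8366
Σp_Cᵢ² = 0.2880² + 0.0054² + 0.1902² + 0.2554² + 0.2446² + 0.0163² = 0.082944 + 0.000029 + 0.036176 + 0.065229 + 0.059829 + 0.000266 = 0.244473
B_C = 1 / 0.244473 = 4.0904
Σp_Bᵢ² = 0.2901² + 0.2901² + 0.0382² + 0.1985² + 0.0763² + 0.1069² = 0.084158 + 0.084158 + 0.001459 + 0.039402 + 0.005822 + 0.011428 = 0.226427
B_B = 1 / 0.226427 = 4.4164
Σp_Dᵢ² = 0.1500² + 0.1667² + 0.1833² + 0.1250² + 0.2000² + 0.1750² = 0.022500 + 0.027789 + 0.033599 + 0.015625 + 0.040000 + 0.030625 = 0.170138
B_D = 1 / 0.170138 = 5.8776
Ranking by B (broadest → narrowest): Species D (5.88) > Species A (4.84) > Species B (4.42) > Species C (4.09)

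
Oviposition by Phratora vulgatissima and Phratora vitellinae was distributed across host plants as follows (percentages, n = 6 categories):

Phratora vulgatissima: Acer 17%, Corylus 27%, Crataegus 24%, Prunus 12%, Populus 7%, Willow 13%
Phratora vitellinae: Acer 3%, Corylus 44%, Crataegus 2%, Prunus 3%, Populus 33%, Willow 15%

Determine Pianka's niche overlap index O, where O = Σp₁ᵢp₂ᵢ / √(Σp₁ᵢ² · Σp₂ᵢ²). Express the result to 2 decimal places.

0.69

Convert percentages to proportions (divide by 100).
Σ p₁ᵢp₂ᵢ = 0.0051 + 0.1188 + 0.0048 + 0.0036 + 0.0231 + 0.0195 = 0.1749
Σp_1ᵢ² = 0.17² + 0.27² + 0.24² + 0.12² + 0.07² + 0.13² = 0.0289 + 0.0729 + 0.0576 + 0.0144 + 0.0049 + 0.0169 = 0.1956
Σp_2ᵢ² = 0.03² + 0.44² + 0.02² + 0.03² + 0.33² + 0.15² = 0.0009 + 0.1936 + 0.0004 + 0.0009 + 0.1089 + 0.0225 = 0.3272
O = 0.1749 / √(0.1956 × 0.3272) = 0.1749 / 0.25298 = 0.6914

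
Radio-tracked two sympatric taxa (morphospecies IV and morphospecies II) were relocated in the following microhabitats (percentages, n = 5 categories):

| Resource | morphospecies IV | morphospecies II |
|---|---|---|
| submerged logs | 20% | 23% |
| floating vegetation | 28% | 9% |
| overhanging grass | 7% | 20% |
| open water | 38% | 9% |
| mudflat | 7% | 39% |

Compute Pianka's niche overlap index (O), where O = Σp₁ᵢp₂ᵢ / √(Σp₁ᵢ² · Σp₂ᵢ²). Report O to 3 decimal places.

0.550

Convert percentages to proportions (divide by 100).
Σ p₁ᵢp₂ᵢ = 0.0460 + 0.0252 + 0.0140 + 0.0342 + 0.0273 = 0.1467
Σp_1ᵢ² = 0.20² + 0.28² + 0.07² + 0.38² + 0.07² = 0.0400 + 0.0784 + 0.0049 + 0.1444 + 0.0049 = 0.2726
Σp_2ᵢ² = 0.23² + 0.09² + 0.20² + 0.09² + 0.39² = 0.0529 + 0.0081 + 0.0400 + 0.0081 + 0.1521 = 0.2612
O = 0.1467 / √(0.2726 × 0.2612) = 0.1467 / 0.266839 = 0.54977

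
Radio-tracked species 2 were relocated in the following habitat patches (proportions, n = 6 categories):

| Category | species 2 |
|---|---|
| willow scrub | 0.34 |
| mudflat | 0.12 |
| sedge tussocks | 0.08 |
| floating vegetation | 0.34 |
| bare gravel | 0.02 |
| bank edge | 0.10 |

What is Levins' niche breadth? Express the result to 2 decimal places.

Σpᵢ² = 0.34² + 0.12² + 0.08² + 0.34² + 0.02² + 0.10² = 0.1156 + 0.0144 + 0.0064 + 0.1156 + 0.0004 + 0.0100 = 0.2624
B = 1 / 0.2624 = 3.8110

3.81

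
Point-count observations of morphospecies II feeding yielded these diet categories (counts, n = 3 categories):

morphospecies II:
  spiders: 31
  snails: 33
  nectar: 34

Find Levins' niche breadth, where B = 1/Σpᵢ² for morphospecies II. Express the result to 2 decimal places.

Proportions for morphospecies II (n=98): 31/98=0.3163, 33/98=0.3367, 34/98=0.3469
Σpᵢ² = 0.3163² + 0.3367² + 0.3469² = 0.100046 + 0.113367 + 0.120340 = 0.333753
B = 1 / 0.333753 = 2.9962

3.00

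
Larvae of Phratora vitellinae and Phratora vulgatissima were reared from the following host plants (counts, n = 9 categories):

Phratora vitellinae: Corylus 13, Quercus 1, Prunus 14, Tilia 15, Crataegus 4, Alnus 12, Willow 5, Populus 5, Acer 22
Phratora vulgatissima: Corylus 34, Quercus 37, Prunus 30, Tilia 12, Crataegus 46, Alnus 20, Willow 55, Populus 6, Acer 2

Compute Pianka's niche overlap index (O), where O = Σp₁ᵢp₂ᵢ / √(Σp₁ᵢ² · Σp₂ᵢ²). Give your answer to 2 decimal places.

0.54

Proportions for Phratora vitellinae (n=91): 13/91=0.1429, 1/91=0.0110, 14/91=0.1538, 15/91=0.1648, 4/91=0.0440, 12/91=0.1319, 5/91=0.0549, 5/91=0.0549, 22/91=0.2418
Proportions for Phratora vulgatissima (n=242): 34/242=0.1405, 37/242=0.1529, 30/242=0.1240, 12/242=0.0496, 46/242=0.1901, 20/242=0.0826, 55/242=0.2273, 6/242=0.0248, 2/242=0.0083
Σ p₁ᵢp₂ᵢ = 0.020077 + 0.001682 + 0.019071 + 0.008174 + 0.008364 + 0.010895 + 0.012479 + 0.001362 + 0.002007 = 0.084111
Σp_1ᵢ² = 0.1429² + 0.0110² + 0.1538² + 0.1648² + 0.0440² + 0.1319² + 0.0549² + 0.0549² + 0.2418² = 0.020420 + 0.000121 + 0.023654 + 0.027159 + 0.001936 + 0.017398 + 0.003014 + 0.003014 + 0.058467 = 0.155183
Σp_2ᵢ² = 0.1405² + 0.1529² + 0.1240² + 0.0496² + 0.1901² + 0.0826² + 0.2273² + 0.0248² + 0.0083² = 0.019740 + 0.023378 + 0.015376 + 0.002460 + 0.036138 + 0.006823 + 0.051665 + 0.000615 + 0.000069 = 0.156264
O = 0.084111 / √(0.155183 × 0.156264) = 0.084111 / 0.1557226 = 0.5401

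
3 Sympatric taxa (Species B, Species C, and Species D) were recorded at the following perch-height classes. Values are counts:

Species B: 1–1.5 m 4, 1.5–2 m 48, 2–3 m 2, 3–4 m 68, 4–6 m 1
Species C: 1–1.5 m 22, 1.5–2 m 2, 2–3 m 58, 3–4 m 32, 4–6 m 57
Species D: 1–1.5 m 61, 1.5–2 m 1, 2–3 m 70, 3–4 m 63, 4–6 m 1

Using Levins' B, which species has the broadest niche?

Species C

Proportions for Species B (n=123): 4/123=0.0325, 48/123=0.3902, 2/123=0.0163, 68/123=0.5528, 1/123=0.0081
Proportions for Species C (n=171): 22/171=0.1287, 2/171=0.0117, 58/171=0.3392, 32/171=0.1871, 57/171=0.3333
Proportions for Species D (n=196): 61/196=0.3112, 1/196=0.0051, 70/196=0.3571, 63/196=0.3214, 1/196=0.0051
Σp_Bᵢ² = 0.0325² + 0.3902² + 0.0163² + 0.5528² + 0.0081² = 0.001056 + 0.152256 + 0.000266 + 0.305588 + 0.000066 = 0.459232
B_B = 1 / 0.459232 = 2.1775
Σp_Cᵢ² = 0.1287² + 0.0117² + 0.3392² + 0.1871² + 0.3333² = 0.016564 + 0.000137 + 0.115057 + 0.035006 + 0.111089 = 0.277853
B_C = 1 / 0.277853 = 3.5990
Σp_Dᵢ² = 0.3112² + 0.0051² + 0.3571² + 0.3214² + 0.0051² = 0.096845 + 0.000026 + 0.127520 + 0.103298 + 0.000026 = 0.327715
B_D = 1 / 0.327715 = 3.0514
Highest B → broadest niche (most generalist): Species C (B = 3.60).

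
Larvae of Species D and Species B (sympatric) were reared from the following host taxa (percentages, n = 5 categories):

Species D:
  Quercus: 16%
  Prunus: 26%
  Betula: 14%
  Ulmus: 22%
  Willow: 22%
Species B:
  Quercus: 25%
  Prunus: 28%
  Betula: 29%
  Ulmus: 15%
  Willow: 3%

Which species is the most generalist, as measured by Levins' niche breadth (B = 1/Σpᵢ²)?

Species D

Convert percentages to proportions (divide by 100).
Σp_Dᵢ² = 0.16² + 0.26² + 0.14² + 0.22² + 0.22² = 0.0256 + 0.0676 + 0.0196 + 0.0484 + 0.0484 = 0.2096
B_D = 1 / 0.2096 = 4.7710
Σp_Bᵢ² = 0.25² + 0.28² + 0.29² + 0.15² + 0.03² = 0.0625 + 0.0784 + 0.0841 + 0.0225 + 0.0009 = 0.2484
B_B = 1 / 0.2484 = 4.0258
Highest B → broadest niche (most generalist): Species D (B = 4.77).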